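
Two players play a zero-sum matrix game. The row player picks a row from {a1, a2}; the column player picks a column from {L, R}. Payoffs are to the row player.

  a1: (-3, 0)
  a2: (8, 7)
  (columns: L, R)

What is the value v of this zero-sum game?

Row minima: a1 → -3, a2 → 7; maximin = 7.
Column maxima: L → 8, R → 7; minimax = 7.
Since maximin = minimax = 7, there is a saddle point and the value is 7.

7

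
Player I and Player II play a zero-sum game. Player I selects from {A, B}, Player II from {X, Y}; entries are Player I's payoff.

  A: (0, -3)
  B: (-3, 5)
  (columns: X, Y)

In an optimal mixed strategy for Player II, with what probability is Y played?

Row minima: A → -3, B → -3; maximin = -3.
Column maxima: X → 0, Y → 5; minimax = 0.
-3 ≠ 0, so there is no saddle point; optimal play is mixed.
Let Player I play A with probability p. Expected payoff against X: 0p + (-3)(1−p) = 3p − 3; against Y: (-3)p + 5(1−p) = −8p + 5.
Setting these equal: 3p − 3 = −8p + 5 ⇒ 11p = 8 ⇒ p = 8/11, and the value is (3)·(8/11) − 3 = -9/11.
For Player II: with q = P(X), equating A's and B's payoffs gives 3q − 3 = −8q + 5 ⇒ q = 8/11.

3/11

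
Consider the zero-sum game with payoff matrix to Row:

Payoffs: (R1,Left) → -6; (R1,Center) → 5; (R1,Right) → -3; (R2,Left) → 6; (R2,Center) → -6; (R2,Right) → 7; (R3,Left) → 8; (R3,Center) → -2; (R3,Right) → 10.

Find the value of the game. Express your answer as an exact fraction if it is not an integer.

Row minima: R1 → -6, R2 → -6, R3 → -2; maximin = -2.
Column maxima: Left → 8, Center → 5, Right → 10; minimax = 5.
-2 ≠ 5, so there is no saddle point; optimal play is mixed.
R2 is strictly dominated by R3, so Row never plays it.
Right is strictly dominated by Left (it gives Row strictly more in every row), so Column never plays it.
On the remaining 2×2 (R1, R3 vs Left, Center):
Let Row play R1 with probability p. Expected payoff against Left: (-6)p + 8(1−p) = −14p + 8; against Center: 5p + (-2)(1−p) = 7p − 2.
Setting these equal: −14p + 8 = 7p − 2 ⇒ −21p = -10 ⇒ p = 10/21, and the value is (-14)·(10/21) + 8 = 4/3.
For Column: with q = P(Left), equating R1's and R3's payoffs gives −11q + 5 = 10q − 2 ⇒ q = 1/3.

4/3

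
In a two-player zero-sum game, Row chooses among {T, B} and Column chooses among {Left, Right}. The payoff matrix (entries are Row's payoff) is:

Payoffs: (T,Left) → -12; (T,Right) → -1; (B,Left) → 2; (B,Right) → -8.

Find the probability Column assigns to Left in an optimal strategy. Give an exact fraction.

1/3

Row minima: T → -12, B → -8; maximin = -8.
Column maxima: Left → 2, Right → -1; minimax = -1.
-8 ≠ -1, so there is no saddle point; optimal play is mixed.
Let Row play T with probability p. Expected payoff against Left: (-12)p + 2(1−p) = −14p + 2; against Right: (-1)p + (-8)(1−p) = 7p − 8.
Setting these equal: −14p + 2 = 7p − 8 ⇒ −21p = -10 ⇒ p = 10/21, and the value is (-14)·(10/21) + 2 = -14/3.
For Column: with q = P(Left), equating T's and B's payoffs gives −11q − 1 = 10q − 8 ⇒ q = 1/3.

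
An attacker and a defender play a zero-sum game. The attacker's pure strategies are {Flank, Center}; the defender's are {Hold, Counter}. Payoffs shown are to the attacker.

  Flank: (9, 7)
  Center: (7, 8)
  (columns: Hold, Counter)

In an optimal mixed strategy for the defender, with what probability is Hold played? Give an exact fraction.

Row minima: Flank → 7, Center → 7; maximin = 7.
Column maxima: Hold → 9, Counter → 8; minimax = 8.
7 ≠ 8, so there is no saddle point; optimal play is mixed.
Let the attacker play Flank with probability p. Expected payoff against Hold: 9p + 7(1−p) = 2p + 7; against Counter: 7p + 8(1−p) = −p + 8.
Setting these equal: 2p + 7 = −p + 8 ⇒ 3p = 1 ⇒ p = 1/3, and the value is (2)·(1/3) + 7 = 23/3.
For the defender: with q = P(Hold), equating Flank's and Center's payoffs gives 2q + 7 = −q + 8 ⇒ q = 1/3.

1/3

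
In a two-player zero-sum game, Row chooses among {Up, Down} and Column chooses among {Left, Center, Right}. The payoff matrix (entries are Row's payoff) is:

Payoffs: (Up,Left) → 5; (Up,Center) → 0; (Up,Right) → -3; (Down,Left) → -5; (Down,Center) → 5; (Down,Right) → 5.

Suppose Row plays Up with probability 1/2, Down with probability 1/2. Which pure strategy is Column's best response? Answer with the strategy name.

Left

If Column plays Left, Row's expected payoff is (1/2)·5 + (1/2)·(-5) = 0.
If Column plays Center, Row's expected payoff is (1/2)·0 + (1/2)·5 = 5/2.
If Column plays Right, Row's expected payoff is (1/2)·(-3) + (1/2)·5 = 1.
Column minimizes Row's payoff; the smallest is 0, so the best response is Left.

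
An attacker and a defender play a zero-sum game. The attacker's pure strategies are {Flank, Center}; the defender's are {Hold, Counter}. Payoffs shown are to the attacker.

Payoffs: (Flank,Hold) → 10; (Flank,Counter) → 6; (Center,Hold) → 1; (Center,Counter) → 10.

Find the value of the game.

94/13

Row minima: Flank → 6, Center → 1; maximin = 6.
Column maxima: Hold → 10, Counter → 10; minimax = 10.
6 ≠ 10, so there is no saddle point; optimal play is mixed.
Let the attacker play Flank with probability p. Expected payoff against Hold: 10p + 1(1−p) = 9p + 1; against Counter: 6p + 10(1−p) = −4p + 10.
Setting these equal: 9p + 1 = −4p + 10 ⇒ 13p = 9 ⇒ p = 9/13, and the value is (9)·(9/13) + 1 = 94/13.
For the defender: with q = P(Hold), equating Flank's and Center's payoffs gives 4q + 6 = −9q + 10 ⇒ q = 4/13.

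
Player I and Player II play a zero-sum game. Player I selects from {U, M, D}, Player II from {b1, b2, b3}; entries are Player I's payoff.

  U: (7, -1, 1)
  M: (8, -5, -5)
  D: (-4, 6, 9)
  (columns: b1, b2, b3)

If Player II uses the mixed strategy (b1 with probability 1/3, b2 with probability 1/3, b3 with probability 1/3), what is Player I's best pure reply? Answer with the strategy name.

D

Expected payoff of U: (1/3)·7 + (1/3)·(-1) + (1/3)·1 = 7/3.
Expected payoff of M: (1/3)·8 + (1/3)·(-5) + (1/3)·(-5) = -2/3.
Expected payoff of D: (1/3)·(-4) + (1/3)·6 + (1/3)·9 = 11/3.
The largest is 11/3, so Player I's best response is D.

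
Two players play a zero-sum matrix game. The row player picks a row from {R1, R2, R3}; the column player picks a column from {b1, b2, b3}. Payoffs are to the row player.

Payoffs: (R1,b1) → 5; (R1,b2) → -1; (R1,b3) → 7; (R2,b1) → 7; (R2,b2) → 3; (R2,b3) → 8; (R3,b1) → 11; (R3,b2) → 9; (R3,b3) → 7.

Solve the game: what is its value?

51/7

Row minima: R1 → -1, R2 → 3, R3 → 7; maximin = 7.
Column maxima: b1 → 11, b2 → 9, b3 → 8; minimax = 8.
7 ≠ 8, so there is no saddle point; optimal play is mixed.
R1 is strictly dominated by R2, so the row player never plays it.
b1 is strictly dominated by b2 (it gives the row player strictly more in every row), so the column player never plays it.
On the remaining 2×2 (R2, R3 vs b2, b3):
Let the row player play R2 with probability p. Expected payoff against b2: 3p + 9(1−p) = −6p + 9; against b3: 8p + 7(1−p) = p + 7.
Setting these equal: −6p + 9 = p + 7 ⇒ −7p = -2 ⇒ p = 2/7, and the value is (-6)·(2/7) + 9 = 51/7.
For the column player: with q = P(b2), equating R2's and R3's payoffs gives −5q + 8 = 2q + 7 ⇒ q = 1/7.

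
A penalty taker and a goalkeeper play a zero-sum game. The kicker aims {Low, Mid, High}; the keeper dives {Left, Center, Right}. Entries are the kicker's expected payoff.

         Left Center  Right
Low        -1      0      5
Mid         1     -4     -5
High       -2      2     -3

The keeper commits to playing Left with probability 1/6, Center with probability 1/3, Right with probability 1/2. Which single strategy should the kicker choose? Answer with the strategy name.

Expected payoff of Low: (1/6)·(-1) + (1/3)·0 + (1/2)·5 = 7/3.
Expected payoff of Mid: (1/6)·1 + (1/3)·(-4) + (1/2)·(-5) = -11/3.
Expected payoff of High: (1/6)·(-2) + (1/3)·2 + (1/2)·(-3) = -7/6.
The largest is 7/3, so the kicker's best response is Low.

Low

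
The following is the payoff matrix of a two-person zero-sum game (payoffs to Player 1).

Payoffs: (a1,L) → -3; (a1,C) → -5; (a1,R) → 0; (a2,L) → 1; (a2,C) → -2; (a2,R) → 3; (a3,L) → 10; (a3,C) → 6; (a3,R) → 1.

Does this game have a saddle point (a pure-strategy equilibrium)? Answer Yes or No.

Row minima: a1 → -5, a2 → -2, a3 → 1; maximin = 1.
Column maxima: L → 10, C → 6, R → 3; minimax = 3.
1 ≠ 3, so no pure-strategy equilibrium exists.

No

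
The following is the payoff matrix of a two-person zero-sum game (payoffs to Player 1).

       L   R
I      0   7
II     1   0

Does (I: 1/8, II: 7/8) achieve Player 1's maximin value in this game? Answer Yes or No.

Against L this mix gives (1/8)·0 + (7/8)·1 = 7/8.
Against R this mix gives (1/8)·7 + (7/8)·0 = 7/8.
All of Player 2's active replies (L, R) yield 7/8, and no column does worse for Player 1. The mix makes Player 2 indifferent and guarantees 7/8, so it is optimal.

Yes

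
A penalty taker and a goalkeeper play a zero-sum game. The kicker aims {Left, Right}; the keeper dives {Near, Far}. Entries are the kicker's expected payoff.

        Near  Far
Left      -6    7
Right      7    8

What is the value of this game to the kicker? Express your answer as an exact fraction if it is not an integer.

7

Row minima: Left → -6, Right → 7; maximin = 7.
Column maxima: Near → 7, Far → 8; minimax = 7.
Since maximin = minimax = 7, there is a saddle point and the value is 7.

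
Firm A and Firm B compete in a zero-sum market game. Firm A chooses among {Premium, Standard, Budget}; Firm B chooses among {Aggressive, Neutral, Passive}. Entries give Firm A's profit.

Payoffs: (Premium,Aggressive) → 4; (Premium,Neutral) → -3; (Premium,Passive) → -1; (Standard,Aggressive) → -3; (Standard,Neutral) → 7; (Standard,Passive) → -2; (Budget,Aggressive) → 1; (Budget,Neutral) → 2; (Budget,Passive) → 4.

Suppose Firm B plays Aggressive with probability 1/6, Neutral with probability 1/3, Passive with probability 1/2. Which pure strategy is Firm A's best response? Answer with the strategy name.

Budget

Expected payoff of Premium: (1/6)·4 + (1/3)·(-3) + (1/2)·(-1) = -5/6.
Expected payoff of Standard: (1/6)·(-3) + (1/3)·7 + (1/2)·(-2) = 5/6.
Expected payoff of Budget: (1/6)·1 + (1/3)·2 + (1/2)·4 = 17/6.
The largest is 17/6, so Firm A's best response is Budget.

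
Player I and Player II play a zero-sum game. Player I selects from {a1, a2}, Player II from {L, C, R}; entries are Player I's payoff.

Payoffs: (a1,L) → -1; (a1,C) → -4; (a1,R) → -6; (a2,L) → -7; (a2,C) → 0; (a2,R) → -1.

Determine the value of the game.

Row minima: a1 → -6, a2 → -7; maximin = -6.
Column maxima: L → -1, C → 0, R → -1; minimax = -1.
-6 ≠ -1, so there is no saddle point; optimal play is mixed.
C is strictly dominated by R (it gives Player I strictly more in every row), so Player II never plays it.
On the remaining 2×2 (a1, a2 vs L, R):
Let Player I play a1 with probability p. Expected payoff against L: (-1)p + (-7)(1−p) = 6p − 7; against R: (-6)p + (-1)(1−p) = −5p − 1.
Setting these equal: 6p − 7 = −5p − 1 ⇒ 11p = 6 ⇒ p = 6/11, and the value is (6)·(6/11) − 7 = -41/11.
For Player II: with q = P(L), equating a1's and a2's payoffs gives 5q − 6 = −6q − 1 ⇒ q = 5/11.

-41/11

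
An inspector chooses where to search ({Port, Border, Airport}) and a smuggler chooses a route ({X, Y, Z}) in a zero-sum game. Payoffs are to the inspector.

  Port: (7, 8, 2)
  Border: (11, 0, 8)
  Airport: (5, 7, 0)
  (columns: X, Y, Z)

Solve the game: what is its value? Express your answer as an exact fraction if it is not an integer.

Row minima: Port → 2, Border → 0, Airport → 0; maximin = 2.
Column maxima: X → 11, Y → 8, Z → 8; minimax = 8.
2 ≠ 8, so there is no saddle point; optimal play is mixed.
Airport is strictly dominated by Port, so the inspector never plays it.
X is strictly dominated by Z (it gives the inspector strictly more in every row), so the smuggler never plays it.
On the remaining 2×2 (Port, Border vs Y, Z):
Let the inspector play Port with probability p. Expected payoff against Y: 8p + 0(1−p) = 8p; against Z: 2p + 8(1−p) = −6p + 8.
Setting these equal: 8p = −6p + 8 ⇒ 14p = 8 ⇒ p = 4/7, and the value is (8)·(4/7) = 32/7.
For the smuggler: with q = P(Y), equating Port's and Border's payoffs gives 6q + 2 = −8q + 8 ⇒ q = 3/7.

32/7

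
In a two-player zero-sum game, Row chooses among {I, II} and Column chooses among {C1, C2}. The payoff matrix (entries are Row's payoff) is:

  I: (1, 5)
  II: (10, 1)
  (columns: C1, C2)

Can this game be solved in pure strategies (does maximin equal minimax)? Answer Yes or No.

Row minima: I → 1, II → 1; maximin = 1.
Column maxima: C1 → 10, C2 → 5; minimax = 5.
1 ≠ 5, so no pure-strategy equilibrium exists.

No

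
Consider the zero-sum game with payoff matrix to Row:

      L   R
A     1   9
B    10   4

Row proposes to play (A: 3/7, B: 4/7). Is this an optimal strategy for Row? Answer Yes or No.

Against L this mix gives (3/7)·1 + (4/7)·10 = 43/7.
Against R this mix gives (3/7)·9 + (4/7)·4 = 43/7.
All of Column's active replies (L, R) yield 43/7, and no column does worse for Row. The mix makes Column indifferent and guarantees 43/7, so it is optimal.

Yes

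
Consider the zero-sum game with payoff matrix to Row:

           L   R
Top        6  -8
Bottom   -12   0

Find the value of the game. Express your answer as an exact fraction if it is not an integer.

Row minima: Top → -8, Bottom → -12; maximin = -8.
Column maxima: L → 6, R → 0; minimax = 0.
-8 ≠ 0, so there is no saddle point; optimal play is mixed.
Let Row play Top with probability p. Expected payoff against L: 6p + (-12)(1−p) = 18p − 12; against R: (-8)p + 0(1−p) = −8p.
Setting these equal: 18p − 12 = −8p ⇒ 26p = 12 ⇒ p = 6/13, and the value is (18)·(6/13) − 12 = -48/13.
For Column: with q = P(L), equating Top's and Bottom's payoffs gives 14q − 8 = −12q ⇒ q = 4/13.

-48/13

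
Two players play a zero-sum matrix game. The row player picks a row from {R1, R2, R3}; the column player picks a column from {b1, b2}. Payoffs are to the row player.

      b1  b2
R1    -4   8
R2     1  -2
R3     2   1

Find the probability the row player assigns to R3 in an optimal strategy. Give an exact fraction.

12/13

Row minima: R1 → -4, R2 → -2, R3 → 1; maximin = 1.
Column maxima: b1 → 2, b2 → 8; minimax = 2.
1 ≠ 2, so there is no saddle point; optimal play is mixed.
R2 is strictly dominated by R3, so the row player never plays it.
On the remaining 2×2 (R1, R3 vs b1, b2):
Let the row player play R1 with probability p. Expected payoff against b1: (-4)p + 2(1−p) = −6p + 2; against b2: 8p + 1(1−p) = 7p + 1.
Setting these equal: −6p + 2 = 7p + 1 ⇒ −13p = -1 ⇒ p = 1/13, and the value is (-6)·(1/13) + 2 = 20/13.
For the column player: with q = P(b1), equating R1's and R3's payoffs gives −12q + 8 = q + 1 ⇒ q = 7/13.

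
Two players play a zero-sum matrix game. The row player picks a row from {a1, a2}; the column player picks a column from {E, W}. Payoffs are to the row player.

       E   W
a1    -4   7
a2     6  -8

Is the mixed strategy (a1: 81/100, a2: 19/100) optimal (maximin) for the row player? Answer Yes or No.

No

Against E this mix gives (81/100)·(-4) + (19/100)·6 = -21/10.
Against W this mix gives (81/100)·7 + (19/100)·(-8) = 83/20.
The column player will play E, holding the row player to -21/10. Shifting weight toward the row that does better against E would raise this floor (the equalizing mix achieves 2/5 against both E and W), so the proposed strategy is not optimal.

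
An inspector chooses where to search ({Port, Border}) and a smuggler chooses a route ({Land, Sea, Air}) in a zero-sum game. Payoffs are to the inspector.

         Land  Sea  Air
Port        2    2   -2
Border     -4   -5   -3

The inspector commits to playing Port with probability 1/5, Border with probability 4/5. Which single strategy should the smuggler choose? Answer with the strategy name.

Sea

If the smuggler plays Land, the inspector's expected payoff is (1/5)·2 + (4/5)·(-4) = -14/5.
If the smuggler plays Sea, the inspector's expected payoff is (1/5)·2 + (4/5)·(-5) = -18/5.
If the smuggler plays Air, the inspector's expected payoff is (1/5)·(-2) + (4/5)·(-3) = -14/5.
The smuggler minimizes the inspector's payoff; the smallest is -18/5, so the best response is Sea.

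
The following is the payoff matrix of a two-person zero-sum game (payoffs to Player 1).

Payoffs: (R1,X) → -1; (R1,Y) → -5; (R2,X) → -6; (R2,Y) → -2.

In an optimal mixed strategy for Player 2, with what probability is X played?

Row minima: R1 → -5, R2 → -6; maximin = -5.
Column maxima: X → -1, Y → -2; minimax = -2.
-5 ≠ -2, so there is no saddle point; optimal play is mixed.
Let Player 1 play R1 with probability p. Expected payoff against X: (-1)p + (-6)(1−p) = 5p − 6; against Y: (-5)p + (-2)(1−p) = −3p − 2.
Setting these equal: 5p − 6 = −3p − 2 ⇒ 8p = 4 ⇒ p = 1/2, and the value is (5)·(1/2) − 6 = -7/2.
For Player 2: with q = P(X), equating R1's and R2's payoffs gives 4q − 5 = −4q − 2 ⇒ q = 3/8.

3/8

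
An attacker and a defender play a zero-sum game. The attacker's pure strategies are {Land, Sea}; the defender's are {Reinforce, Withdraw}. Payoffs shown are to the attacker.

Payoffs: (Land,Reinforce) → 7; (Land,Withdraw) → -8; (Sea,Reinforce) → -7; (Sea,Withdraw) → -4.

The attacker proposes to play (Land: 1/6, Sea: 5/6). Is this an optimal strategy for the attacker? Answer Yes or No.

Against Reinforce this mix gives (1/6)·7 + (5/6)·(-7) = -14/3.
Against Withdraw this mix gives (1/6)·(-8) + (5/6)·(-4) = -14/3.
All of the defender's active replies (Reinforce, Withdraw) yield -14/3, and no column does worse for the attacker. The mix makes the defender indifferent and guarantees -14/3, so it is optimal.

Yes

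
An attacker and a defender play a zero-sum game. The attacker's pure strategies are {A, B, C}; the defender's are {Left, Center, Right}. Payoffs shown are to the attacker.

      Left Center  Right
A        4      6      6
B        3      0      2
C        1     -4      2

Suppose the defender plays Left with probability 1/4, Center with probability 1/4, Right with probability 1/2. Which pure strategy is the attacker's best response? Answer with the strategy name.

A

Expected payoff of A: (1/4)·4 + (1/4)·6 + (1/2)·6 = 11/2.
Expected payoff of B: (1/4)·3 + (1/4)·0 + (1/2)·2 = 7/4.
Expected payoff of C: (1/4)·1 + (1/4)·(-4) + (1/2)·2 = 1/4.
The largest is 11/2, so the attacker's best response is A.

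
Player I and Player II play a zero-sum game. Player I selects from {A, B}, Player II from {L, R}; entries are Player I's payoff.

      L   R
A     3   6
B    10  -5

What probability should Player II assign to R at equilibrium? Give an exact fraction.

7/18

Row minima: A → 3, B → -5; maximin = 3.
Column maxima: L → 10, R → 6; minimax = 6.
3 ≠ 6, so there is no saddle point; optimal play is mixed.
Let Player I play A with probability p. Expected payoff against L: 3p + 10(1−p) = −7p + 10; against R: 6p + (-5)(1−p) = 11p − 5.
Setting these equal: −7p + 10 = 11p − 5 ⇒ −18p = -15 ⇒ p = 5/6, and the value is (-7)·(5/6) + 10 = 25/6.
For Player II: with q = P(L), equating A's and B's payoffs gives −3q + 6 = 15q − 5 ⇒ q = 11/18.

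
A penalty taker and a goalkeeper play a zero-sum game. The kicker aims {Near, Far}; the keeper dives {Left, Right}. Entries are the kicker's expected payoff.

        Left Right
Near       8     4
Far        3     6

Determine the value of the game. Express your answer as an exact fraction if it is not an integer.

36/7

Row minima: Near → 4, Far → 3; maximin = 4.
Column maxima: Left → 8, Right → 6; minimax = 6.
4 ≠ 6, so there is no saddle point; optimal play is mixed.
Let the kicker play Near with probability p. Expected payoff against Left: 8p + 3(1−p) = 5p + 3; against Right: 4p + 6(1−p) = −2p + 6.
Setting these equal: 5p + 3 = −2p + 6 ⇒ 7p = 3 ⇒ p = 3/7, and the value is (5)·(3/7) + 3 = 36/7.
For the keeper: with q = P(Left), equating Near's and Far's payoffs gives 4q + 4 = −3q + 6 ⇒ q = 2/7.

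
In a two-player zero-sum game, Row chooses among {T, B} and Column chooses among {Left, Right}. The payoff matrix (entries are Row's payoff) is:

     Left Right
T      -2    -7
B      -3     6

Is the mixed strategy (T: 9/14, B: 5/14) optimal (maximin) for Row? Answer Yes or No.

Yes

Against Left this mix gives (9/14)·(-2) + (5/14)·(-3) = -33/14.
Against Right this mix gives (9/14)·(-7) + (5/14)·6 = -33/14.
All of Column's active replies (Left, Right) yield -33/14, and no column does worse for Row. The mix makes Column indifferent and guarantees -33/14, so it is optimal.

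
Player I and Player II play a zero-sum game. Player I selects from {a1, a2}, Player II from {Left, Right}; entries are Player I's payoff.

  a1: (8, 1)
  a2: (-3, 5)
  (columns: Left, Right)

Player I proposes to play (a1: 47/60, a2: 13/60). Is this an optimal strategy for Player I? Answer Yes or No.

Against Left this mix gives (47/60)·8 + (13/60)·(-3) = 337/60.
Against Right this mix gives (47/60)·1 + (13/60)·5 = 28/15.
Player II will play Right, holding Player I to 28/15. Shifting weight toward the row that does better against Right would raise this floor (the equalizing mix achieves 43/15 against both Right and Left), so the proposed strategy is not optimal.

No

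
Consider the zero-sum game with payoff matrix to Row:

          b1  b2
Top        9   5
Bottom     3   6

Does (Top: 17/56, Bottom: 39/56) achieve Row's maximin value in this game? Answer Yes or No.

Against b1 this mix gives (17/56)·9 + (39/56)·3 = 135/28.
Against b2 this mix gives (17/56)·5 + (39/56)·6 = 319/56.
Column will play b1, holding Row to 135/28. Shifting weight toward the row that does better against b1 would raise this floor (the equalizing mix achieves 39/7 against both b1 and b2), so the proposed strategy is not optimal.

No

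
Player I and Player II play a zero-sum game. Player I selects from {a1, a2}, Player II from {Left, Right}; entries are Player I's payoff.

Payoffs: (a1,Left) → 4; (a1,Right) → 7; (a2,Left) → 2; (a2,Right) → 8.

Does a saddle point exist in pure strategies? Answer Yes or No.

Row minima: a1 → 4, a2 → 2; maximin = 4.
Column maxima: Left → 4, Right → 8; minimax = 4.
maximin = minimax = 4, so a saddle point exists.

Yes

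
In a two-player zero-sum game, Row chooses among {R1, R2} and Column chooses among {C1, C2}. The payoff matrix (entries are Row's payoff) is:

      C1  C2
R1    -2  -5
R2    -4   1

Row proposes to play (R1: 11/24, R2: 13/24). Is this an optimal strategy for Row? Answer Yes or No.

No

Against C1 this mix gives (11/24)·(-2) + (13/24)·(-4) = -37/12.
Against C2 this mix gives (11/24)·(-5) + (13/24)·1 = -7/4.
Column will play C1, holding Row to -37/12. Shifting weight toward the row that does better against C1 would raise this floor (the equalizing mix achieves -11/4 against both C1 and C2), so the proposed strategy is not optimal.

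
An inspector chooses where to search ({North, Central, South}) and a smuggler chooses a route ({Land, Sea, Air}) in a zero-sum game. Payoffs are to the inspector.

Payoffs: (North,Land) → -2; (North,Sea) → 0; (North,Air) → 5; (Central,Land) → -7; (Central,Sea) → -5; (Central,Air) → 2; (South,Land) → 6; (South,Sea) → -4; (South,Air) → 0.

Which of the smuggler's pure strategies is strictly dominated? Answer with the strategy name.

Air

Sea holds the inspector's payoff strictly below Air in every row: 0 < 5, -5 < 2, -4 < 0.
So Air is strictly dominated for the smuggler.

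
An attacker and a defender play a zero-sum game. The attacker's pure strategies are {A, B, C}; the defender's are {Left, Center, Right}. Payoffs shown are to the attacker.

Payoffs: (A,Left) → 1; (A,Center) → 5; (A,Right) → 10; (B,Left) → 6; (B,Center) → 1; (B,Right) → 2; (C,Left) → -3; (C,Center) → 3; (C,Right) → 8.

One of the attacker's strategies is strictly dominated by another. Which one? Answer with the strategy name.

C

A gives a strictly higher payoff than C against every column: 1 > -3, 5 > 3, 10 > 8.
So C is strictly dominated and the attacker never plays it.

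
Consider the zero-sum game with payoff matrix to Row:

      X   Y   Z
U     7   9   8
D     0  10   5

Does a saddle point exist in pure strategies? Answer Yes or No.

Yes

Row minima: U → 7, D → 0; maximin = 7.
Column maxima: X → 7, Y → 10, Z → 8; minimax = 7.
maximin = minimax = 7, so a saddle point exists.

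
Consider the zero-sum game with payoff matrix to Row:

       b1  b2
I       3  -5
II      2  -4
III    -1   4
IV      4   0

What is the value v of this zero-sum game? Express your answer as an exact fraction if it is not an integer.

Row minima: I → -5, II → -4, III → -1, IV → 0; maximin = 0.
Column maxima: b1 → 4, b2 → 4; minimax = 4.
0 ≠ 4, so there is no saddle point; optimal play is mixed.
I is strictly dominated by IV, so Row never plays it.
II is strictly dominated by IV, so Row never plays it.
On the remaining 2×2 (III, IV vs b1, b2):
Let Row play III with probability p. Expected payoff against b1: (-1)p + 4(1−p) = −5p + 4; against b2: 4p + 0(1−p) = 4p.
Setting these equal: −5p + 4 = 4p ⇒ −9p = -4 ⇒ p = 4/9, and the value is (-5)·(4/9) + 4 = 16/9.
For Column: with q = P(b1), equating III's and IV's payoffs gives −5q + 4 = 4q ⇒ q = 4/9.

16/9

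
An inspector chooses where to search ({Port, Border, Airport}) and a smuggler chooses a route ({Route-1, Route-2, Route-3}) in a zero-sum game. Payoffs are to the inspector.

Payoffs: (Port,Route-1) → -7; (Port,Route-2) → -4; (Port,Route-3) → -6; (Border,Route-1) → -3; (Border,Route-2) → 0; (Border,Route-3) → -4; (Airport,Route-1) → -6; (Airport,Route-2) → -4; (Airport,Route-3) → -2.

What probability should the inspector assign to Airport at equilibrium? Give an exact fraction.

1/5

Row minima: Port → -7, Border → -4, Airport → -6; maximin = -4.
Column maxima: Route-1 → -3, Route-2 → 0, Route-3 → -2; minimax = -3.
-4 ≠ -3, so there is no saddle point; optimal play is mixed.
Port is strictly dominated by Border, so the inspector never plays it.
Route-2 is strictly dominated by Route-1 (it gives the inspector strictly more in every row), so the smuggler never plays it.
On the remaining 2×2 (Border, Airport vs Route-1, Route-3):
Let the inspector play Border with probability p. Expected payoff against Route-1: (-3)p + (-6)(1−p) = 3p − 6; against Route-3: (-4)p + (-2)(1−p) = −2p − 2.
Setting these equal: 3p − 6 = −2p − 2 ⇒ 5p = 4 ⇒ p = 4/5, and the value is (3)·(4/5) − 6 = -18/5.
For the smuggler: with q = P(Route-1), equating Border's and Airport's payoffs gives q − 4 = −4q − 2 ⇒ q = 2/5.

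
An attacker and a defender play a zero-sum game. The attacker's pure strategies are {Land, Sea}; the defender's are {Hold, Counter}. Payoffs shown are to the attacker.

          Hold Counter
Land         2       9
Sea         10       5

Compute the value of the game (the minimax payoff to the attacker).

Row minima: Land → 2, Sea → 5; maximin = 5.
Column maxima: Hold → 10, Counter → 9; minimax = 9.
5 ≠ 9, so there is no saddle point; optimal play is mixed.
Let the attacker play Land with probability p. Expected payoff against Hold: 2p + 10(1−p) = −8p + 10; against Counter: 9p + 5(1−p) = 4p + 5.
Setting these equal: −8p + 10 = 4p + 5 ⇒ −12p = -5 ⇒ p = 5/12, and the value is (-8)·(5/12) + 10 = 20/3.
For the defender: with q = P(Hold), equating Land's and Sea's payoffs gives −7q + 9 = 5q + 5 ⇒ q = 1/3.

20/3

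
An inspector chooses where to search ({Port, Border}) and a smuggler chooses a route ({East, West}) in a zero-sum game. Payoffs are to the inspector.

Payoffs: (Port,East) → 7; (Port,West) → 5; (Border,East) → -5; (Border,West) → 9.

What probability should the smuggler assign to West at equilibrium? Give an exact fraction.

Row minima: Port → 5, Border → -5; maximin = 5.
Column maxima: East → 7, West → 9; minimax = 7.
5 ≠ 7, so there is no saddle point; optimal play is mixed.
Let the inspector play Port with probability p. Expected payoff against East: 7p + (-5)(1−p) = 12p − 5; against West: 5p + 9(1−p) = −4p + 9.
Setting these equal: 12p − 5 = −4p + 9 ⇒ 16p = 14 ⇒ p = 7/8, and the value is (12)·(7/8) − 5 = 11/2.
For the smuggler: with q = P(East), equating Port's and Border's payoffs gives 2q + 5 = −14q + 9 ⇒ q = 1/4.

3/4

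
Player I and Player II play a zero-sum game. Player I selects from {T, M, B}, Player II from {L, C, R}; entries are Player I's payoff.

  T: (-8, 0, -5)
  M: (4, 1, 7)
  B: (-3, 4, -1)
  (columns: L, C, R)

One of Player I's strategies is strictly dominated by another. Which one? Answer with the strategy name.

M gives a strictly higher payoff than T against every column: 4 > -8, 1 > 0, 7 > -5.
So T is strictly dominated and Player I never plays it.

T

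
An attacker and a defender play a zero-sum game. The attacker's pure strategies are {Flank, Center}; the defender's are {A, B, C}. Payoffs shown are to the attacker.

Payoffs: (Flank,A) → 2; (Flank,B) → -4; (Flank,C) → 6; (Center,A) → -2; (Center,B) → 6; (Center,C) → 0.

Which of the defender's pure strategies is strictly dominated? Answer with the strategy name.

C

A holds the attacker's payoff strictly below C in every row: 2 < 6, -2 < 0.
So C is strictly dominated for the defender.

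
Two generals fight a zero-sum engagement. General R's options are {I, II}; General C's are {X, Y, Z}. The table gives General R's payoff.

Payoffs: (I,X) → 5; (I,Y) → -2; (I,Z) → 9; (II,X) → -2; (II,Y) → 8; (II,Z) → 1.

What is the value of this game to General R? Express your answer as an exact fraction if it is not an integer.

Row minima: I → -2, II → -2; maximin = -2.
Column maxima: X → 5, Y → 8, Z → 9; minimax = 5.
-2 ≠ 5, so there is no saddle point; optimal play is mixed.
Z is strictly dominated by X (it gives General R strictly more in every row), so General C never plays it.
On the remaining 2×2 (I, II vs X, Y):
Let General R play I with probability p. Expected payoff against X: 5p + (-2)(1−p) = 7p − 2; against Y: (-2)p + 8(1−p) = −10p + 8.
Setting these equal: 7p − 2 = −10p + 8 ⇒ 17p = 10 ⇒ p = 10/17, and the value is (7)·(10/17) − 2 = 36/17.
For General C: with q = P(X), equating I's and II's payoffs gives 7q − 2 = −10q + 8 ⇒ q = 10/17.

36/17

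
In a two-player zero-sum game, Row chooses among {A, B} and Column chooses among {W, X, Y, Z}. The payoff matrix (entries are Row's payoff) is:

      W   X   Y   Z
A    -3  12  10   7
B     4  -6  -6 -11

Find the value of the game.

-1/5

Row minima: A → -3, B → -11; maximin = -3.
Column maxima: W → 4, X → 12, Y → 10, Z → 7; minimax = 4.
-3 ≠ 4, so there is no saddle point; optimal play is mixed.
X is strictly dominated by Z (it gives Row strictly more in every row), so Column never plays it.
Y is strictly dominated by Z (it gives Row strictly more in every row), so Column never plays it.
On the remaining 2×2 (A, B vs W, Z):
Let Row play A with probability p. Expected payoff against W: (-3)p + 4(1−p) = −7p + 4; against Z: 7p + (-11)(1−p) = 18p − 11.
Setting these equal: −7p + 4 = 18p − 11 ⇒ −25p = -15 ⇒ p = 3/5, and the value is (-7)·(3/5) + 4 = -1/5.
For Column: with q = P(W), equating A's and B's payoffs gives −10q + 7 = 15q − 11 ⇒ q = 18/25.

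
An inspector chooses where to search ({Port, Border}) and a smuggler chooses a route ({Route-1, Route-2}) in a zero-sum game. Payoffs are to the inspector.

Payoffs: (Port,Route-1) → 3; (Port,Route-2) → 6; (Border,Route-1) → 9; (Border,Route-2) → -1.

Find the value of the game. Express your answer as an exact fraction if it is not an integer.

Row minima: Port → 3, Border → -1; maximin = 3.
Column maxima: Route-1 → 9, Route-2 → 6; minimax = 6.
3 ≠ 6, so there is no saddle point; optimal play is mixed.
Let the inspector play Port with probability p. Expected payoff against Route-1: 3p + 9(1−p) = −6p + 9; against Route-2: 6p + (-1)(1−p) = 7p − 1.
Setting these equal: −6p + 9 = 7p − 1 ⇒ −13p = -10 ⇒ p = 10/13, and the value is (-6)·(10/13) + 9 = 57/13.
For the smuggler: with q = P(Route-1), equating Port's and Border's payoffs gives −3q + 6 = 10q − 1 ⇒ q = 7/13.

57/13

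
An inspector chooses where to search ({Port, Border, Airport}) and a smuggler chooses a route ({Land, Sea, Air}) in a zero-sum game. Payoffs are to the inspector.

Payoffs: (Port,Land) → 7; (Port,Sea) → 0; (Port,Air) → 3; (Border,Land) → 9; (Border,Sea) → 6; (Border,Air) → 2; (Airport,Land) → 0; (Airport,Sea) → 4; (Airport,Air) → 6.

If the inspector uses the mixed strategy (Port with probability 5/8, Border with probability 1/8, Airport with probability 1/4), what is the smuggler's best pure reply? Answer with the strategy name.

Sea

If the smuggler plays Land, the inspector's expected payoff is (5/8)·7 + (1/8)·9 + (1/4)·0 = 11/2.
If the smuggler plays Sea, the inspector's expected payoff is (5/8)·0 + (1/8)·6 + (1/4)·4 = 7/4.
If the smuggler plays Air, the inspector's expected payoff is (5/8)·3 + (1/8)·2 + (1/4)·6 = 29/8.
The smuggler minimizes the inspector's payoff; the smallest is 7/4, so the best response is Sea.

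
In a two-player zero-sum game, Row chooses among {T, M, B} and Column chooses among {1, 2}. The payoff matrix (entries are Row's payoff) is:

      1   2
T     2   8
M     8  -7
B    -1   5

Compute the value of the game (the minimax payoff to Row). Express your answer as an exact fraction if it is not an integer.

26/7

Row minima: T → 2, M → -7, B → -1; maximin = 2.
Column maxima: 1 → 8, 2 → 8; minimax = 8.
2 ≠ 8, so there is no saddle point; optimal play is mixed.
B is strictly dominated by T, so Row never plays it.
On the remaining 2×2 (T, M vs 1, 2):
Let Row play T with probability p. Expected payoff against 1: 2p + 8(1−p) = −6p + 8; against 2: 8p + (-7)(1−p) = 15p − 7.
Setting these equal: −6p + 8 = 15p − 7 ⇒ −21p = -15 ⇒ p = 5/7, and the value is (-6)·(5/7) + 8 = 26/7.
For Column: with q = P(1), equating T's and M's payoffs gives −6q + 8 = 15q − 7 ⇒ q = 5/7.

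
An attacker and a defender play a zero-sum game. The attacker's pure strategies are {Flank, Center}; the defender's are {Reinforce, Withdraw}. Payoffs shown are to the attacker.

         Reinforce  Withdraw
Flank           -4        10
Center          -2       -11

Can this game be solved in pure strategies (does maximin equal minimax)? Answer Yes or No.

Row minima: Flank → -4, Center → -11; maximin = -4.
Column maxima: Reinforce → -2, Withdraw → 10; minimax = -2.
-4 ≠ -2, so no pure-strategy equilibrium exists.

No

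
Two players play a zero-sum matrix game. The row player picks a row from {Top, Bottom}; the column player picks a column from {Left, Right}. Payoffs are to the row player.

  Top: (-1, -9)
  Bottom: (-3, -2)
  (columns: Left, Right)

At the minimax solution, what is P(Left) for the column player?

7/9

Row minima: Top → -9, Bottom → -3; maximin = -3.
Column maxima: Left → -1, Right → -2; minimax = -2.
-3 ≠ -2, so there is no saddle point; optimal play is mixed.
Let the row player play Top with probability p. Expected payoff against Left: (-1)p + (-3)(1−p) = 2p − 3; against Right: (-9)p + (-2)(1−p) = −7p − 2.
Setting these equal: 2p − 3 = −7p − 2 ⇒ 9p = 1 ⇒ p = 1/9, and the value is (2)·(1/9) − 3 = -25/9.
For the column player: with q = P(Left), equating Top's and Bottom's payoffs gives 8q − 9 = −q − 2 ⇒ q = 7/9.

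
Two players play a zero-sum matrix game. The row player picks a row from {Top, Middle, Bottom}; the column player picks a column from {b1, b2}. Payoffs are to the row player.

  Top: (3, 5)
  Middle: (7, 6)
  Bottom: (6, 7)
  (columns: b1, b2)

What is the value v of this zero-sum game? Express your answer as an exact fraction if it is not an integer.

13/2

Row minima: Top → 3, Middle → 6, Bottom → 6; maximin = 6.
Column maxima: b1 → 7, b2 → 7; minimax = 7.
6 ≠ 7, so there is no saddle point; optimal play is mixed.
Top is strictly dominated by Middle, so the row player never plays it.
On the remaining 2×2 (Middle, Bottom vs b1, b2):
Let the row player play Middle with probability p. Expected payoff against b1: 7p + 6(1−p) = p + 6; against b2: 6p + 7(1−p) = −p + 7.
Setting these equal: p + 6 = −p + 7 ⇒ 2p = 1 ⇒ p = 1/2, and the value is (1)·(1/2) + 6 = 13/2.
For the column player: with q = P(b1), equating Middle's and Bottom's payoffs gives q + 6 = −q + 7 ⇒ q = 1/2.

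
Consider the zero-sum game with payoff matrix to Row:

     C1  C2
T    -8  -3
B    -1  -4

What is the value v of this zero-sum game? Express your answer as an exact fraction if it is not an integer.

-29/8

Row minima: T → -8, B → -4; maximin = -4.
Column maxima: C1 → -1, C2 → -3; minimax = -3.
-4 ≠ -3, so there is no saddle point; optimal play is mixed.
Let Row play T with probability p. Expected payoff against C1: (-8)p + (-1)(1−p) = −7p − 1; against C2: (-3)p + (-4)(1−p) = p − 4.
Setting these equal: −7p − 1 = p − 4 ⇒ −8p = -3 ⇒ p = 3/8, and the value is (-7)·(3/8) − 1 = -29/8.
For Column: with q = P(C1), equating T's and B's payoffs gives −5q − 3 = 3q − 4 ⇒ q = 1/8.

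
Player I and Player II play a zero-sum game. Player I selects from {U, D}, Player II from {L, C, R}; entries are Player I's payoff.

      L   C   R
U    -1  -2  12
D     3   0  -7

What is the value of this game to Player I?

Row minima: U → -2, D → -7; maximin = -2.
Column maxima: L → 3, C → 0, R → 12; minimax = 0.
-2 ≠ 0, so there is no saddle point; optimal play is mixed.
L is strictly dominated by C (it gives Player I strictly more in every row), so Player II never plays it.
On the remaining 2×2 (U, D vs C, R):
Let Player I play U with probability p. Expected payoff against C: (-2)p + 0(1−p) = −2p; against R: 12p + (-7)(1−p) = 19p − 7.
Setting these equal: −2p = 19p − 7 ⇒ −21p = -7 ⇒ p = 1/3, and the value is (-2)·(1/3) = -2/3.
For Player II: with q = P(C), equating U's and D's payoffs gives −14q + 12 = 7q − 7 ⇒ q = 19/21.

-2/3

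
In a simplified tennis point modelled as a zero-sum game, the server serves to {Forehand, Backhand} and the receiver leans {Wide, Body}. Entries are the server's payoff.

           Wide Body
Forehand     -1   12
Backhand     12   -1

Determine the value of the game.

11/2

Row minima: Forehand → -1, Backhand → -1; maximin = -1.
Column maxima: Wide → 12, Body → 12; minimax = 12.
-1 ≠ 12, so there is no saddle point; optimal play is mixed.
Let the server play Forehand with probability p. Expected payoff against Wide: (-1)p + 12(1−p) = −13p + 12; against Body: 12p + (-1)(1−p) = 13p − 1.
Setting these equal: −13p + 12 = 13p − 1 ⇒ −26p = -13 ⇒ p = 1/2, and the value is (-13)·(1/2) + 12 = 11/2.
For the receiver: with q = P(Wide), equating Forehand's and Backhand's payoffs gives −13q + 12 = 13q − 1 ⇒ q = 1/2.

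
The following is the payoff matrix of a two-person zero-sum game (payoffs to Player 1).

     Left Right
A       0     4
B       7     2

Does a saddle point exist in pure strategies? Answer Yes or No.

No

Row minima: A → 0, B → 2; maximin = 2.
Column maxima: Left → 7, Right → 4; minimax = 4.
2 ≠ 4, so no pure-strategy equilibrium exists.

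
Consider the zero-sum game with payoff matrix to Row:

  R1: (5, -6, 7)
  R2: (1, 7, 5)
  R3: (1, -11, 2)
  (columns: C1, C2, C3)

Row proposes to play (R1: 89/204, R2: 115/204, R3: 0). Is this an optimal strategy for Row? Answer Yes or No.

No

Against C1 this mix gives (89/204)·5 + (115/204)·1 = 140/51.
Against C2 this mix gives (89/204)·(-6) + (115/204)·7 = 271/204.
Against C3 this mix gives (89/204)·7 + (115/204)·5 = 599/102.
Column will play C2, holding Row to 271/204. Shifting weight toward the row that does better against C2 would raise this floor (the equalizing mix achieves 41/17 against both C2 and C1), so the proposed strategy is not optimal.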